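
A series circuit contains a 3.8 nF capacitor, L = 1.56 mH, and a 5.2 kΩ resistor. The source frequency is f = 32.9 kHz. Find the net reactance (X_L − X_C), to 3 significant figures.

ω = 2πf = 206700 rad/s
X_L = ωL = 322 Ω
X_C = 1/(ωC) = 1270 Ω
X = 322 − 1270 = -951 Ω

-951 Ω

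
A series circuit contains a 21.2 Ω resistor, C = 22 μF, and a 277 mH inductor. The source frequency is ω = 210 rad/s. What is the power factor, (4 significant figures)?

X_L = ωL = 58.17 Ω
X_C = 1/(ωC) = 216.5 Ω
Net reactance X = X_L − X_C = -158.3 Ω
Z = 21.20 − j158.3 Ω
|Z| = √(21.20² + 158.3²) = 159.7 Ω
∠Z = arctan(-158.3/21.20) = -82.37°
cos φ = cos(-82.37°) = 0.1328

0.1328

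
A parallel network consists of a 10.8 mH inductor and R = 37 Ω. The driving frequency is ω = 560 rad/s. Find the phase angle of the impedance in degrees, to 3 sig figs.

80.7°

X_L = ωL = 6.05 Ω
Parallel: admittances add. Y = 1/R + 1/(jωL)
Y = (0.0270 − j0.165) S
|Y| = 0.168 S → |Z| = 1/|Y| = 5.97 Ω, ∠Z = −∠Y = 80.7°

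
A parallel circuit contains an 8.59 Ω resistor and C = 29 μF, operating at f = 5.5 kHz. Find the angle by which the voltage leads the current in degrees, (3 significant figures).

ω = 2πf = 34560 rad/s
X_C = 1/(ωC) = 0.998 Ω
Parallel: admittances add. Y = 1/R + jωC
Y = (0.116 + j1.00) S
|Y| = 1.01 S → |Z| = 1/|Y| = 0.991 Ω, ∠Z = −∠Y = -83.4°

-83.4°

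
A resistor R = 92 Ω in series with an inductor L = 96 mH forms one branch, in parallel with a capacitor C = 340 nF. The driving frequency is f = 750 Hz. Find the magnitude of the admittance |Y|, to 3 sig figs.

ω = 2πf = 4712 rad/s
X_L = ωL = 452 Ω
X_C = 1/(ωC) = 624 Ω
Branch 1 (R+jX_L): Z₁ = 92.0 + j452 Ω, |Z₁| = 462 Ω
Branch 2 (−jX_C): Z₂ = −j624 Ω
Parallel: Z = Z₁Z₂/(Z₁+Z₂), |Z| = 1480 Ω, ∠Z = 50.3°
|Y| = 1/|Z| = 676 μS

676 μS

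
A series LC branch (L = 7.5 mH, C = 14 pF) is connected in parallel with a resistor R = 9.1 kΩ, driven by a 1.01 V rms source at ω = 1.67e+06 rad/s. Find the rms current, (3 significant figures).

116 μA

X_L = ωL = 12500 Ω
X_C = 1/(ωC) = 42800 Ω
Branch 1: Z₁ = R = 9100 Ω
Branch 2 (series LC): Z₂ = j(X_L − X_C) = −j30200 Ω
Parallel: Z = Z₁Z₂/(Z₁+Z₂), |Z| = 8710 Ω, ∠Z = -16.7°
I = V/|Z| = 1.01/8710 = 116 μA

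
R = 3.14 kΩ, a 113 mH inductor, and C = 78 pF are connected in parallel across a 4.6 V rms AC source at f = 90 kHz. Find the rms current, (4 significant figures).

ω = 2πf = 565500 rad/s
X_L = ωL = 63900 Ω
X_C = 1/(ωC) = 22670 Ω
Parallel: admittances add. Y = 1/R + 1/(jωL) + jωC
Y = (0.0003185 + j2.846e-05) S
|Y| = 0.0003197 S → |Z| = 1/|Y| = 3128 Ω, ∠Z = −∠Y = -5.106°
I = V/|Z| = 4.6/3128 = 1.471 mA

1.471 mA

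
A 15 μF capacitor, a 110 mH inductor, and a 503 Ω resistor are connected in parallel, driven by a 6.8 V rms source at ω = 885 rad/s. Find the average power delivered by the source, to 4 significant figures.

X_L = ωL = 97.35 Ω
X_C = 1/(ωC) = 75.33 Ω
Parallel: admittances add. Y = 1/R + 1/(jωL) + jωC
Y = (0.001988 + j0.003003) S
|Y| = 0.003601 S → |Z| = 1/|Y| = 277.7 Ω, ∠Z = −∠Y = -56.49°
I = V/|Z| = 24.49 mA
P = VI cos φ = 6.8 × 0.02449 × cos(-56.49°) = 91.93 mW

91.93 mW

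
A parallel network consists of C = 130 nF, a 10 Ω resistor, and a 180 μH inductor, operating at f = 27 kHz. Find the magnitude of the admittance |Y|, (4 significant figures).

ω = 2πf = 169600 rad/s
X_L = ωL = 30.54 Ω
X_C = 1/(ωC) = 45.34 Ω
Parallel: admittances add. Y = 1/R + 1/(jωL) + jωC
Y = (0.1000 − j0.01069) S
|Y| = 0.1006 S → |Z| = 1/|Y| = 9.943 Ω, ∠Z = −∠Y = 6.104°

100.6 mS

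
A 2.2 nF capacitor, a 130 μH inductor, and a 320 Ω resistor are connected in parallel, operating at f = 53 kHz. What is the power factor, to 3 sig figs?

0.138

ω = 2πf = 333000 rad/s
X_L = ωL = 43.3 Ω
X_C = 1/(ωC) = 1360 Ω
Parallel: admittances add. Y = 1/R + 1/(jωL) + jωC
Y = (0.00313 − j0.0224) S
|Y| = 0.0226 S → |Z| = 1/|Y| = 44.3 Ω, ∠Z = −∠Y = 82.0°
cos φ = cos(82.0°) = 0.138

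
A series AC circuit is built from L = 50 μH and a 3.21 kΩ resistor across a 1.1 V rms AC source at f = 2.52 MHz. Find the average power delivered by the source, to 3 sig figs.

ω = 2πf = 1.583e+07 rad/s
X_L = ωL = 792 Ω
Z = 3210 + j792 Ω
|Z| = √(3210² + 792²) = 3310 Ω
∠Z = arctan(792/3210) = 13.9°
I = V/|Z| = 333 μA
P = VI cos φ = 1.1 × 0.000333 × cos(13.9°) = 355 μW

355 μW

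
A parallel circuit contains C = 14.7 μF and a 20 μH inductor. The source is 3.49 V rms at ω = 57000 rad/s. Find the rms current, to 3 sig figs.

X_L = ωL = 1.14 Ω
X_C = 1/(ωC) = 1.19 Ω
Parallel: admittances add. Y = 1/(jωL) + jωC
Y = (0 − j0.0393) S
|Y| = 0.0393 S → |Z| = 1/|Y| = 25.4 Ω, ∠Z = −∠Y = 90.0°
I = V/|Z| = 3.49/25.4 = 137 mA

137 mA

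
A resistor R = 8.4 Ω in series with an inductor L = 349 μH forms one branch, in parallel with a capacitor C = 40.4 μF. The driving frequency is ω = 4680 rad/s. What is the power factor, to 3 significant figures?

X_L = ωL = 1.63 Ω
X_C = 1/(ωC) = 5.29 Ω
Branch 1 (R+jX_L): Z₁ = 8.40 + j1.63 Ω, |Z₁| = 8.56 Ω
Branch 2 (−jX_C): Z₂ = −j5.29 Ω
Parallel: Z = Z₁Z₂/(Z₁+Z₂), |Z| = 4.94 Ω, ∠Z = -55.5°
cos φ = cos(-55.5°) = 0.567

0.567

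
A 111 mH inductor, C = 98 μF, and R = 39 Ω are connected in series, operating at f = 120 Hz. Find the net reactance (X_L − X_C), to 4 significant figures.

70.16 Ω

ω = 2πf = 754.0 rad/s
X_L = ωL = 83.69 Ω
X_C = 1/(ωC) = 13.53 Ω
X = 83.69 − 13.53 = 70.16 Ω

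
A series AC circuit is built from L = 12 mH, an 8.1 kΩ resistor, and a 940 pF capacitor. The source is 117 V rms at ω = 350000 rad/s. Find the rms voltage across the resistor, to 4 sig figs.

X_L = ωL = 4200 Ω
X_C = 1/(ωC) = 3040 Ω
Net reactance X = X_L − X_C = 1160 Ω
Z = 8100 + j1160 Ω
|Z| = √(8100² + 1160²) = 8183 Ω
I = V/|Z| = 14.30 mA
V_R = I·|Z_R| = 0.01430 × 8100 = 115.8 V

115.8 V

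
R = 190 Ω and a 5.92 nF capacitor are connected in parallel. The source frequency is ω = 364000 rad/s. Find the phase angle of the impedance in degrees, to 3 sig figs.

-22.3°

X_C = 1/(ωC) = 464 Ω
Parallel: admittances add. Y = 1/R + jωC
Y = (0.00526 + j0.00215) S
|Y| = 0.00569 S → |Z| = 1/|Y| = 176 Ω, ∠Z = −∠Y = -22.3°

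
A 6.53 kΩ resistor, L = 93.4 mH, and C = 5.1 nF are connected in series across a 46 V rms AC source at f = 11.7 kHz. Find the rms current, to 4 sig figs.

5.925 mA

ω = 2πf = 73510 rad/s
X_L = ωL = 6866 Ω
X_C = 1/(ωC) = 2667 Ω
Net reactance X = X_L − X_C = 4199 Ω
Z = 6530 + j4199 Ω
|Z| = √(6530² + 4199²) = 7763 Ω
I = V/|Z| = 46/7763 = 5.925 mA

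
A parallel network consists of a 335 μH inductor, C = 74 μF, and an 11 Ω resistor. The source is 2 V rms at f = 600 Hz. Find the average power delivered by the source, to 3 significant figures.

ω = 2πf = 3770 rad/s
X_L = ωL = 1.26 Ω
X_C = 1/(ωC) = 3.58 Ω
Parallel: admittances add. Y = 1/R + 1/(jωL) + jωC
Y = (0.0909 − j0.513) S
|Y| = 0.521 S → |Z| = 1/|Y| = 1.92 Ω, ∠Z = −∠Y = 79.9°
I = V/|Z| = 1.04 A
P = VI cos φ = 2 × 1.04 × cos(79.9°) = 364 mW

364 mW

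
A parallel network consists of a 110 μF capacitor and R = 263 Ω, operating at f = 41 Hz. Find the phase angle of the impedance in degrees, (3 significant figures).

-82.4°

ω = 2πf = 257.6 rad/s
X_C = 1/(ωC) = 35.3 Ω
Parallel: admittances add. Y = 1/R + jωC
Y = (0.00380 + j0.0283) S
|Y| = 0.0286 S → |Z| = 1/|Y| = 35.0 Ω, ∠Z = −∠Y = -82.4°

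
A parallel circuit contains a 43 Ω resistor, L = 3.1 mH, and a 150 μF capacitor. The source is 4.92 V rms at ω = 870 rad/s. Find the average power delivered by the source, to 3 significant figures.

X_L = ωL = 2.70 Ω
X_C = 1/(ωC) = 7.66 Ω
Parallel: admittances add. Y = 1/R + 1/(jωL) + jωC
Y = (0.0233 − j0.240) S
|Y| = 0.241 S → |Z| = 1/|Y| = 4.14 Ω, ∠Z = −∠Y = 84.5°
I = V/|Z| = 1.19 A
P = VI cos φ = 4.92 × 1.19 × cos(84.5°) = 563 mW

563 mW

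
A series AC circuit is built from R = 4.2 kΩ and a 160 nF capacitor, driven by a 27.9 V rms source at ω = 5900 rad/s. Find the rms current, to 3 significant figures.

6.44 mA

X_C = 1/(ωC) = 1060 Ω
Z = 4200 − j1060 Ω
|Z| = √(4200² + 1060²) = 4330 Ω
I = V/|Z| = 27.9/4330 = 6.44 mA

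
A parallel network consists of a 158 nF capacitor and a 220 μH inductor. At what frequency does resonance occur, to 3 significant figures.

ω₀ = 1/√(LC) = 1/√(0.00022 × 1.58e-07) = 169600 rad/s
f₀ = ω₀/(2π) = 27.0 kHz

27.0 kHz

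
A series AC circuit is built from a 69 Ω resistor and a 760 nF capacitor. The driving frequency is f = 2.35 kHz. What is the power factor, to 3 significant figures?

0.612

ω = 2πf = 14770 rad/s
X_C = 1/(ωC) = 89.1 Ω
Z = 69.0 − j89.1 Ω
|Z| = √(69.0² + 89.1²) = 113 Ω
∠Z = arctan(-89.1/69.0) = -52.2°
cos φ = cos(-52.2°) = 0.612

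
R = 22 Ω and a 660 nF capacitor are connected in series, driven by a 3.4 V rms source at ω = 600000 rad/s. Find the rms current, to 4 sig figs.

153.5 mA

X_C = 1/(ωC) = 2.525 Ω
Z = 22.00 − j2.525 Ω
|Z| = √(22.00² + 2.525²) = 22.14 Ω
I = V/|Z| = 3.4/22.14 = 153.5 mA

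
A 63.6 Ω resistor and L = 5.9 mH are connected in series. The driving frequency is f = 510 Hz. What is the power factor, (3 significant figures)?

0.959

ω = 2πf = 3204 rad/s
X_L = ωL = 18.9 Ω
Z = 63.6 + j18.9 Ω
|Z| = √(63.6² + 18.9²) = 66.4 Ω
∠Z = arctan(18.9/63.6) = 16.6°
cos φ = cos(16.6°) = 0.959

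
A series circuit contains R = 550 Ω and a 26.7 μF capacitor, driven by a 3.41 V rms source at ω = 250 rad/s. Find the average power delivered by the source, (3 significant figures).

X_C = 1/(ωC) = 150 Ω
Z = 550 − j150 Ω
|Z| = √(550² + 150²) = 570 Ω
∠Z = arctan(-150/550) = -15.2°
I = V/|Z| = 5.98 mA
P = VI cos φ = 3.41 × 0.00598 × cos(-15.2°) = 19.7 mW

19.7 mW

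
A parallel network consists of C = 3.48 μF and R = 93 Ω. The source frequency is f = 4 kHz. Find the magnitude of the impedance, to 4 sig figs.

11.35 Ω

ω = 2πf = 25130 rad/s
X_C = 1/(ωC) = 11.43 Ω
Parallel: admittances add. Y = 1/R + jωC
Y = (0.01075 + j0.08746) S
|Y| = 0.08812 S → |Z| = 1/|Y| = 11.35 Ω, ∠Z = −∠Y = -82.99°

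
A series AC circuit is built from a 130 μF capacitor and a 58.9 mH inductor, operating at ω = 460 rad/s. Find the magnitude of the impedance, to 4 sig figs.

10.37 Ω

X_L = ωL = 27.09 Ω
X_C = 1/(ωC) = 16.72 Ω
Net reactance X = X_L − X_C = 10.37 Ω
Z = j10.37 Ω
|Z| = √(0² + 10.37²) = 10.37 Ω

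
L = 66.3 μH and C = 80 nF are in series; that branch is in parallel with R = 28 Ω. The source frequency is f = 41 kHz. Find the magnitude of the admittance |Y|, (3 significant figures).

47.8 mS

ω = 2πf = 257600 rad/s
X_L = ωL = 17.1 Ω
X_C = 1/(ωC) = 48.5 Ω
Branch 1: Z₁ = R = 28.0 Ω
Branch 2 (series LC): Z₂ = j(X_L − X_C) = −j31.4 Ω
Parallel: Z = Z₁Z₂/(Z₁+Z₂), |Z| = 20.9 Ω, ∠Z = -41.7°
|Y| = 1/|Z| = 47.8 mS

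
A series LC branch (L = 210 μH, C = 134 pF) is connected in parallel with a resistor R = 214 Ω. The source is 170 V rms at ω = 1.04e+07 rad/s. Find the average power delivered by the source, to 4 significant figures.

X_L = ωL = 2184 Ω
X_C = 1/(ωC) = 717.6 Ω
Branch 1: Z₁ = R = 214.0 Ω
Branch 2 (series LC): Z₂ = j(X_L − X_C) = j1466 Ω
Parallel: Z = Z₁Z₂/(Z₁+Z₂), |Z| = 211.8 Ω, ∠Z = 8.303°
I = V/|Z| = 802.8 mA
P = VI cos φ = 170 × 0.8028 × cos(8.303°) = 135.0 W

135.0 W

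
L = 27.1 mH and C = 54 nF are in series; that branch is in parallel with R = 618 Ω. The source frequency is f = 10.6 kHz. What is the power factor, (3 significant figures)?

0.927

ω = 2πf = 66600 rad/s
X_L = ωL = 1800 Ω
X_C = 1/(ωC) = 278 Ω
Branch 1: Z₁ = R = 618 Ω
Branch 2 (series LC): Z₂ = j(X_L − X_C) = j1530 Ω
Parallel: Z = Z₁Z₂/(Z₁+Z₂), |Z| = 573 Ω, ∠Z = 22.0°
cos φ = cos(22.0°) = 0.927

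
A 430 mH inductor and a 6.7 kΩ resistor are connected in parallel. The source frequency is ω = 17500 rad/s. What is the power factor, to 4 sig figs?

X_L = ωL = 7525 Ω
Parallel: admittances add. Y = 1/R + 1/(jωL)
Y = (0.0001493 − j0.0001329) S
|Y| = 0.0001998 S → |Z| = 1/|Y| = 5004 Ω, ∠Z = −∠Y = 41.68°
cos φ = cos(41.68°) = 0.7469

0.7469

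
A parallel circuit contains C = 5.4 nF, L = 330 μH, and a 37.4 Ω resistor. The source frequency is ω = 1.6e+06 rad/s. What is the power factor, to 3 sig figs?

0.970

X_L = ωL = 528 Ω
X_C = 1/(ωC) = 116 Ω
Parallel: admittances add. Y = 1/R + 1/(jωL) + jωC
Y = (0.0267 + j0.00675) S
|Y| = 0.0276 S → |Z| = 1/|Y| = 36.3 Ω, ∠Z = −∠Y = -14.2°
cos φ = cos(-14.2°) = 0.970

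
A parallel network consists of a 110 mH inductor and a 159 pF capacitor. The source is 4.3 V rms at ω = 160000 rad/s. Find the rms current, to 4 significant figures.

X_L = ωL = 17600 Ω
X_C = 1/(ωC) = 39310 Ω
Parallel: admittances add. Y = 1/(jωL) + jωC
Y = (0 − j3.138e-05) S
|Y| = 3.138e-05 S → |Z| = 1/|Y| = 31870 Ω, ∠Z = −∠Y = 90.00°
I = V/|Z| = 4.3/31870 = 134.9 μA

134.9 μA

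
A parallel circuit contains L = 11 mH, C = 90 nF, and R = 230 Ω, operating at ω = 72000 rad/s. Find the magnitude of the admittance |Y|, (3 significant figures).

6.79 mS

X_L = ωL = 792 Ω
X_C = 1/(ωC) = 154 Ω
Parallel: admittances add. Y = 1/R + 1/(jωL) + jωC
Y = (0.00435 + j0.00522) S
|Y| = 0.00679 S → |Z| = 1/|Y| = 147 Ω, ∠Z = −∠Y = -50.2°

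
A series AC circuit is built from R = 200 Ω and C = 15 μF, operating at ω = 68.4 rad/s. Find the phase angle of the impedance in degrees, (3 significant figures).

X_C = 1/(ωC) = 975 Ω
Z = 200 − j975 Ω
|Z| = √(200² + 975²) = 995 Ω
∠Z = arctan(-975/200) = -78.4°

-78.4°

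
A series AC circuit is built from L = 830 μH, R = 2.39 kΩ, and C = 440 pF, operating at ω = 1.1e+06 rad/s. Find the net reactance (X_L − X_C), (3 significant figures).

X_L = ωL = 913 Ω
X_C = 1/(ωC) = 2070 Ω
X = 913 − 2070 = -1150 Ω

-1150 Ω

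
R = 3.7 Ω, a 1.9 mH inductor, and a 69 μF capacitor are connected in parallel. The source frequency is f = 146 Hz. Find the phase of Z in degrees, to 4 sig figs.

ω = 2πf = 917.3 rad/s
X_L = ωL = 1.743 Ω
X_C = 1/(ωC) = 15.80 Ω
Parallel: admittances add. Y = 1/R + 1/(jωL) + jωC
Y = (0.2703 − j0.5104) S
|Y| = 0.5776 S → |Z| = 1/|Y| = 1.731 Ω, ∠Z = −∠Y = 62.10°

62.10°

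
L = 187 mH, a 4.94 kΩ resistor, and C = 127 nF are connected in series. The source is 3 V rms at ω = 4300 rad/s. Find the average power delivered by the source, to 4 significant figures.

X_L = ωL = 804.1 Ω
X_C = 1/(ωC) = 1831 Ω
Net reactance X = X_L − X_C = -1027 Ω
Z = 4940 − j1027 Ω
|Z| = √(4940² + 1027²) = 5046 Ω
∠Z = arctan(-1027/4940) = -11.74°
I = V/|Z| = 594.6 μA
P = VI cos φ = 3 × 0.0005946 × cos(-11.74°) = 1.746 mW

1.746 mW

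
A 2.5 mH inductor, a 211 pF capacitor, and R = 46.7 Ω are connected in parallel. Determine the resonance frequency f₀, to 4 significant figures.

219.1 kHz

ω₀ = 1/√(LC) = 1/√(0.0025 × 2.11e-10) = 1.377e+06 rad/s
f₀ = ω₀/(2π) = 219.1 kHz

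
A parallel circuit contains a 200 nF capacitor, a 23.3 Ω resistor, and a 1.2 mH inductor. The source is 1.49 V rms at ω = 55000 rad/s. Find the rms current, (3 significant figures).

64.2 mA

X_L = ωL = 66.0 Ω
X_C = 1/(ωC) = 90.9 Ω
Parallel: admittances add. Y = 1/R + 1/(jωL) + jωC
Y = (0.0429 − j0.00415) S
|Y| = 0.0431 S → |Z| = 1/|Y| = 23.2 Ω, ∠Z = −∠Y = 5.53°
I = V/|Z| = 1.49/23.2 = 64.2 mA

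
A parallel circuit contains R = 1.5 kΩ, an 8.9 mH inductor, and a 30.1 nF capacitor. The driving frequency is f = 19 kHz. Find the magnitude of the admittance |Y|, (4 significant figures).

ω = 2πf = 119400 rad/s
X_L = ωL = 1062 Ω
X_C = 1/(ωC) = 278.3 Ω
Parallel: admittances add. Y = 1/R + 1/(jωL) + jωC
Y = (0.0006667 + j0.002652) S
|Y| = 0.002735 S → |Z| = 1/|Y| = 365.7 Ω, ∠Z = −∠Y = -75.89°

2.735 mS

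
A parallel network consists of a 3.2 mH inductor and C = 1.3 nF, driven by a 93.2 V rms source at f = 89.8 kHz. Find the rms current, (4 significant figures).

ω = 2πf = 564200 rad/s
X_L = ωL = 1806 Ω
X_C = 1/(ωC) = 1363 Ω
Parallel: admittances add. Y = 1/(jωL) + jωC
Y = (0 + j0.0001796) S
|Y| = 0.0001796 S → |Z| = 1/|Y| = 5566 Ω, ∠Z = −∠Y = -90.00°
I = V/|Z| = 93.2/5566 = 16.74 mA

16.74 mA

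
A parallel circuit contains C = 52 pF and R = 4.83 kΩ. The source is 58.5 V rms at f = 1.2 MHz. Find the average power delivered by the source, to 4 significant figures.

ω = 2πf = 7.54e+06 rad/s
X_C = 1/(ωC) = 2551 Ω
Parallel: admittances add. Y = 1/R + jωC
Y = (0.0002070 + j0.0003921) S
|Y| = 0.0004434 S → |Z| = 1/|Y| = 2255 Ω, ∠Z = −∠Y = -62.16°
I = V/|Z| = 25.94 mA
P = VI cos φ = 58.5 × 0.02594 × cos(-62.16°) = 708.5 mW

708.5 mW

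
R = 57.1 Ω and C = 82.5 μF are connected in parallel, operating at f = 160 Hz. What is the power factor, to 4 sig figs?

ω = 2πf = 1005 rad/s
X_C = 1/(ωC) = 12.06 Ω
Parallel: admittances add. Y = 1/R + jωC
Y = (0.01751 + j0.08294) S
|Y| = 0.08477 S → |Z| = 1/|Y| = 11.80 Ω, ∠Z = −∠Y = -78.08°
cos φ = cos(-78.08°) = 0.2066

0.2066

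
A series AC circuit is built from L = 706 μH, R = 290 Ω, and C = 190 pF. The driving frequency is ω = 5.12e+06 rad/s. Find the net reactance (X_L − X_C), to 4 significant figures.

X_L = ωL = 3615 Ω
X_C = 1/(ωC) = 1028 Ω
X = 3615 − 1028 = 2587 Ω

2587 Ω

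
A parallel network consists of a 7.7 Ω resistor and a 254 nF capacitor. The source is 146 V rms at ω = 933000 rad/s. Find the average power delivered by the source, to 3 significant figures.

X_C = 1/(ωC) = 4.22 Ω
Parallel: admittances add. Y = 1/R + jωC
Y = (0.130 + j0.237) S
|Y| = 0.270 S → |Z| = 1/|Y| = 3.70 Ω, ∠Z = −∠Y = -61.3°
I = V/|Z| = 39.5 A
P = VI cos φ = 146 × 39.5 × cos(-61.3°) = 2.77 kW

2.77 kW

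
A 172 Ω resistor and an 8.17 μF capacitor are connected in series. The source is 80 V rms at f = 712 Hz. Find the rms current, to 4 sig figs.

459.3 mA

ω = 2πf = 4474 rad/s
X_C = 1/(ωC) = 27.36 Ω
Z = 172.0 − j27.36 Ω
|Z| = √(172.0² + 27.36²) = 174.2 Ω
I = V/|Z| = 80/174.2 = 459.3 mA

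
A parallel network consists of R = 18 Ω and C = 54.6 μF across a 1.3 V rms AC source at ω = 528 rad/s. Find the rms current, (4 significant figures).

81.37 mA

X_C = 1/(ωC) = 34.69 Ω
Parallel: admittances add. Y = 1/R + jωC
Y = (0.05556 + j0.02883) S
|Y| = 0.06259 S → |Z| = 1/|Y| = 15.98 Ω, ∠Z = −∠Y = -27.43°
I = V/|Z| = 1.3/15.98 = 81.37 mA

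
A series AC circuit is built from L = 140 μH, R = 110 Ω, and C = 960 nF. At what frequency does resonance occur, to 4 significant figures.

ω₀ = 1/√(LC) = 1/√(0.00014 × 9.6e-07) = 86260 rad/s
f₀ = ω₀/(2π) = 13.73 kHz

13.73 kHz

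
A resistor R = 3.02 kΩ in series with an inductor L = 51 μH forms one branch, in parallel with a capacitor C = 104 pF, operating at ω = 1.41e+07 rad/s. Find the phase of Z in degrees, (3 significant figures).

-77.3°

X_L = ωL = 719 Ω
X_C = 1/(ωC) = 682 Ω
Branch 1 (R+jX_L): Z₁ = 3020 + j719 Ω, |Z₁| = 3100 Ω
Branch 2 (−jX_C): Z₂ = −j682 Ω
Parallel: Z = Z₁Z₂/(Z₁+Z₂), |Z| = 701 Ω, ∠Z = -77.3°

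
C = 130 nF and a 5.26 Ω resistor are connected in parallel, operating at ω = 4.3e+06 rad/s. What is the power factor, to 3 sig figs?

X_C = 1/(ωC) = 1.79 Ω
Parallel: admittances add. Y = 1/R + jωC
Y = (0.190 + j0.559) S
|Y| = 0.590 S → |Z| = 1/|Y| = 1.69 Ω, ∠Z = −∠Y = -71.2°
cos φ = cos(-71.2°) = 0.322

0.322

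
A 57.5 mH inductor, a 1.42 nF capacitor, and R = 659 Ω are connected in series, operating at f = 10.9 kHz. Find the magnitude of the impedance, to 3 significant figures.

ω = 2πf = 68490 rad/s
X_L = ωL = 3940 Ω
X_C = 1/(ωC) = 10300 Ω
Net reactance X = X_L − X_C = -6340 Ω
Z = 659 − j6340 Ω
|Z| = √(659² + 6340²) = 6380 Ω

6380 Ω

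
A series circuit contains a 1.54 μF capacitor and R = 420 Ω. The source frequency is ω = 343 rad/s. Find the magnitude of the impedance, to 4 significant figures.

X_C = 1/(ωC) = 1893 Ω
Z = 420.0 − j1893 Ω
|Z| = √(420.0² + 1893²) = 1939 Ω

1939 Ω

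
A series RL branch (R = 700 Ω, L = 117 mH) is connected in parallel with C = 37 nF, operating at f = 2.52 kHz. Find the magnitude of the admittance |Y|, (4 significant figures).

211.5 μS

ω = 2πf = 15830 rad/s
X_L = ωL = 1853 Ω
X_C = 1/(ωC) = 1707 Ω
Branch 1 (R+jX_L): Z₁ = 700.0 + j1853 Ω, |Z₁| = 1980 Ω
Branch 2 (−jX_C): Z₂ = −j1707 Ω
Parallel: Z = Z₁Z₂/(Z₁+Z₂), |Z| = 4728 Ω, ∠Z = -32.45°
|Y| = 1/|Z| = 211.5 μS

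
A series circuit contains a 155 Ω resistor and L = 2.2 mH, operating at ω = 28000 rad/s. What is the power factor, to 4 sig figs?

X_L = ωL = 61.60 Ω
Z = 155.0 + j61.60 Ω
|Z| = √(155.0² + 61.60²) = 166.8 Ω
∠Z = arctan(61.60/155.0) = 21.67°
cos φ = cos(21.67°) = 0.9293

0.9293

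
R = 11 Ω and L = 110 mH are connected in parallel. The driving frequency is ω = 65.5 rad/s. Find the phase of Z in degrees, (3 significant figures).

X_L = ωL = 7.21 Ω
Parallel: admittances add. Y = 1/R + 1/(jωL)
Y = (0.0909 − j0.139) S
|Y| = 0.166 S → |Z| = 1/|Y| = 6.03 Ω, ∠Z = −∠Y = 56.8°

56.8°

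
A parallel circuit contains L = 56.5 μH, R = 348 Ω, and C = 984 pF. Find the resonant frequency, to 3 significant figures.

ω₀ = 1/√(LC) = 1/√(5.65e-05 × 9.84e-10) = 4.241e+06 rad/s
f₀ = ω₀/(2π) = 675 kHz

675 kHz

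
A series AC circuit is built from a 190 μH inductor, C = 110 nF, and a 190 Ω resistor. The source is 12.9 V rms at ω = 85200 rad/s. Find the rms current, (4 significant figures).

61.29 mA

X_L = ωL = 16.19 Ω
X_C = 1/(ωC) = 106.7 Ω
Net reactance X = X_L − X_C = -90.51 Ω
Z = 190.0 − j90.51 Ω
|Z| = √(190.0² + 90.51²) = 210.5 Ω
I = V/|Z| = 12.9/210.5 = 61.29 mA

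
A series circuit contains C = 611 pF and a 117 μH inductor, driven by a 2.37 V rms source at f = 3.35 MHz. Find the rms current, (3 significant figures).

994 μA

ω = 2πf = 2.105e+07 rad/s
X_L = ωL = 2460 Ω
X_C = 1/(ωC) = 77.8 Ω
Net reactance X = X_L − X_C = 2380 Ω
Z = j2380 Ω
|Z| = √(0² + 2380²) = 2380 Ω
I = V/|Z| = 2.37/2380 = 994 μA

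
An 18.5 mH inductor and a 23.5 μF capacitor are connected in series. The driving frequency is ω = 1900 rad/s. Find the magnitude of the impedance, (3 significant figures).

X_L = ωL = 35.1 Ω
X_C = 1/(ωC) = 22.4 Ω
Net reactance X = X_L − X_C = 12.8 Ω
Z = j12.8 Ω
|Z| = √(0² + 12.8²) = 12.8 Ω

12.8 Ω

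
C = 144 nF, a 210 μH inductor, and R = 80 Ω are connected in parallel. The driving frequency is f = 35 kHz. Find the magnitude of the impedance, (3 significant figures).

62.4 Ω

ω = 2πf = 219900 rad/s
X_L = ωL = 46.2 Ω
X_C = 1/(ωC) = 31.6 Ω
Parallel: admittances add. Y = 1/R + 1/(jωL) + jωC
Y = (0.0125 + j0.0100) S
|Y| = 0.0160 S → |Z| = 1/|Y| = 62.4 Ω, ∠Z = −∠Y = -38.7°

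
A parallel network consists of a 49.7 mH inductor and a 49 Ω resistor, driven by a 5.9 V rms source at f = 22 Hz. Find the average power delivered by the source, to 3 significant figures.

710 mW

ω = 2πf = 138.2 rad/s
X_L = ωL = 6.87 Ω
Parallel: admittances add. Y = 1/R + 1/(jωL)
Y = (0.0204 − j0.146) S
|Y| = 0.147 S → |Z| = 1/|Y| = 6.80 Ω, ∠Z = −∠Y = 82.0°
I = V/|Z| = 867 mA
P = VI cos φ = 5.9 × 0.867 × cos(82.0°) = 710 mW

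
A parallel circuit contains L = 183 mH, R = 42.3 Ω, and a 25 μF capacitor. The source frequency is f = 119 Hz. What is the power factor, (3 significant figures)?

0.901

ω = 2πf = 747.7 rad/s
X_L = ωL = 137 Ω
X_C = 1/(ωC) = 53.5 Ω
Parallel: admittances add. Y = 1/R + 1/(jωL) + jωC
Y = (0.0236 + j0.0114) S
|Y| = 0.0262 S → |Z| = 1/|Y| = 38.1 Ω, ∠Z = −∠Y = -25.7°
cos φ = cos(-25.7°) = 0.901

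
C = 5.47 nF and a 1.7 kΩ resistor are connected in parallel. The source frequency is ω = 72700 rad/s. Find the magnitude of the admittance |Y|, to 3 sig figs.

X_C = 1/(ωC) = 2510 Ω
Parallel: admittances add. Y = 1/R + jωC
Y = (0.000588 + j0.000398) S
|Y| = 0.000710 S → |Z| = 1/|Y| = 1410 Ω, ∠Z = −∠Y = -34.1°

710 μS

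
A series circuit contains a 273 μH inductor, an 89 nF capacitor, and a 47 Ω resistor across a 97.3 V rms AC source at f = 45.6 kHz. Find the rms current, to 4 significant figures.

1.593 A

ω = 2πf = 286500 rad/s
X_L = ωL = 78.22 Ω
X_C = 1/(ωC) = 39.22 Ω
Net reactance X = X_L − X_C = 39.00 Ω
Z = 47.00 + j39.00 Ω
|Z| = √(47.00² + 39.00²) = 61.07 Ω
I = V/|Z| = 97.3/61.07 = 1.593 A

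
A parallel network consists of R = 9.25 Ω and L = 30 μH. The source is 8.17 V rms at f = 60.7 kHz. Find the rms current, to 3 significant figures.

ω = 2πf = 381400 rad/s
X_L = ωL = 11.4 Ω
Parallel: admittances add. Y = 1/R + 1/(jωL)
Y = (0.108 − j0.0874) S
|Y| = 0.139 S → |Z| = 1/|Y| = 7.19 Ω, ∠Z = −∠Y = 39.0°
I = V/|Z| = 8.17/7.19 = 1.14 A

1.14 A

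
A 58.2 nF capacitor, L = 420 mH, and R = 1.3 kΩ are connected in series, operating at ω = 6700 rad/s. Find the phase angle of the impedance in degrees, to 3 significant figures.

X_L = ωL = 2810 Ω
X_C = 1/(ωC) = 2560 Ω
Net reactance X = X_L − X_C = 250 Ω
Z = 1300 + j250 Ω
|Z| = √(1300² + 250²) = 1320 Ω
∠Z = arctan(250/1300) = 10.9°

10.9°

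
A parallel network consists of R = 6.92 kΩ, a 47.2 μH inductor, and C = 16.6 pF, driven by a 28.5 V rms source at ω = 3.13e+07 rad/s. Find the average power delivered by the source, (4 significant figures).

X_L = ωL = 1477 Ω
X_C = 1/(ωC) = 1925 Ω
Parallel: admittances add. Y = 1/R + 1/(jωL) + jωC
Y = (0.0001445 − j0.0001573) S
|Y| = 0.0002136 S → |Z| = 1/|Y| = 4682 Ω, ∠Z = −∠Y = 47.43°
I = V/|Z| = 6.088 mA
P = VI cos φ = 28.5 × 0.006088 × cos(47.43°) = 117.4 mW

117.4 mW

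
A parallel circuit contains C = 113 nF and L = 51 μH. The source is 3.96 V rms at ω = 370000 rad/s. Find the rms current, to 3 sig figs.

X_L = ωL = 18.9 Ω
X_C = 1/(ωC) = 23.9 Ω
Parallel: admittances add. Y = 1/(jωL) + jωC
Y = (0 − j0.0112) S
|Y| = 0.0112 S → |Z| = 1/|Y| = 89.4 Ω, ∠Z = −∠Y = 90.0°
I = V/|Z| = 3.96/89.4 = 44.3 mA

44.3 mA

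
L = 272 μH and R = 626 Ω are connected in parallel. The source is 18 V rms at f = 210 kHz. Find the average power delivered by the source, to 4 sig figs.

ω = 2πf = 1.319e+06 rad/s
X_L = ωL = 358.9 Ω
Parallel: admittances add. Y = 1/R + 1/(jωL)
Y = (0.001597 − j0.002786) S
|Y| = 0.003212 S → |Z| = 1/|Y| = 311.4 Ω, ∠Z = −∠Y = 60.17°
I = V/|Z| = 57.81 mA
P = VI cos φ = 18 × 0.05781 × cos(60.17°) = 517.6 mW

517.6 mW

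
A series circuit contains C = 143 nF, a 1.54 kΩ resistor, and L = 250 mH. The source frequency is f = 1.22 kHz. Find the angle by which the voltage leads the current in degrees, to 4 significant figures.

ω = 2πf = 7665 rad/s
X_L = ωL = 1916 Ω
X_C = 1/(ωC) = 912.3 Ω
Net reactance X = X_L − X_C = 1004 Ω
Z = 1540 + j1004 Ω
|Z| = √(1540² + 1004²) = 1838 Ω
∠Z = arctan(1004/1540) = 33.10°

33.10°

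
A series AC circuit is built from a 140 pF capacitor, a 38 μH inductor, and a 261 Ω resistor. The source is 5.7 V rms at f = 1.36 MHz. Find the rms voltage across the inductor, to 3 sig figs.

3.22 V

ω = 2πf = 8.545e+06 rad/s
X_L = ωL = 325 Ω
X_C = 1/(ωC) = 836 Ω
Net reactance X = X_L − X_C = -511 Ω
Z = 261 − j511 Ω
|Z| = √(261² + 511²) = 574 Ω
I = V/|Z| = 9.93 mA
V_L = I·|Z_L| = 0.00993 × 325 = 3.22 V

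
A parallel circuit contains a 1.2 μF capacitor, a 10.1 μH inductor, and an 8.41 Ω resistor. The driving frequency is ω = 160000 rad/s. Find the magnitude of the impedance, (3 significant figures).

2.26 Ω

X_L = ωL = 1.62 Ω
X_C = 1/(ωC) = 5.21 Ω
Parallel: admittances add. Y = 1/R + 1/(jωL) + jωC
Y = (0.119 − j0.427) S
|Y| = 0.443 S → |Z| = 1/|Y| = 2.26 Ω, ∠Z = −∠Y = 74.4°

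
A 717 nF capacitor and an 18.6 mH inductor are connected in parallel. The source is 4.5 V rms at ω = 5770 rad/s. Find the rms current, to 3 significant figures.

X_L = ωL = 107 Ω
X_C = 1/(ωC) = 242 Ω
Parallel: admittances add. Y = 1/(jωL) + jωC
Y = (0 − j0.00518) S
|Y| = 0.00518 S → |Z| = 1/|Y| = 193 Ω, ∠Z = −∠Y = 90.0°
I = V/|Z| = 4.5/193 = 23.3 mA

23.3 mA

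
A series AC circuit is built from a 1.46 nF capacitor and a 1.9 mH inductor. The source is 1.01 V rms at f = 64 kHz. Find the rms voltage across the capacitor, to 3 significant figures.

1.83 V

ω = 2πf = 402100 rad/s
X_L = ωL = 764 Ω
X_C = 1/(ωC) = 1700 Ω
Net reactance X = X_L − X_C = -939 Ω
Z = − j939 Ω
|Z| = √(0² + 939²) = 939 Ω
I = V/|Z| = 1.08 mA
V_C = I·|Z_C| = 0.00108 × 1700 = 1.83 V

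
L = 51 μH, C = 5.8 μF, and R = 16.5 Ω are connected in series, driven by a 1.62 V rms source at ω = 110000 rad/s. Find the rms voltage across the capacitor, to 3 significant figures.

X_L = ωL = 5.61 Ω
X_C = 1/(ωC) = 1.57 Ω
Net reactance X = X_L − X_C = 4.04 Ω
Z = 16.5 + j4.04 Ω
|Z| = √(16.5² + 4.04²) = 17.0 Ω
I = V/|Z| = 95.4 mA
V_C = I·|Z_C| = 0.0954 × 1.57 = 0.149 V

0.149 V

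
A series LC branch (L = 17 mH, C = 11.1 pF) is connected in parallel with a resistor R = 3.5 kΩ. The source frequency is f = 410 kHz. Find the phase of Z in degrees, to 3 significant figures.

ω = 2πf = 2.576e+06 rad/s
X_L = ωL = 43800 Ω
X_C = 1/(ωC) = 35000 Ω
Branch 1: Z₁ = R = 3500 Ω
Branch 2 (series LC): Z₂ = j(X_L − X_C) = j8820 Ω
Parallel: Z = Z₁Z₂/(Z₁+Z₂), |Z| = 3250 Ω, ∠Z = 21.6°

21.6°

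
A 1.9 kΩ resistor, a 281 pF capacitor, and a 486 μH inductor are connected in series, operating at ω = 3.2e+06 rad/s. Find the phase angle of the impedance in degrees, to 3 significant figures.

X_L = ωL = 1560 Ω
X_C = 1/(ωC) = 1110 Ω
Net reactance X = X_L − X_C = 443 Ω
Z = 1900 + j443 Ω
|Z| = √(1900² + 443²) = 1950 Ω
∠Z = arctan(443/1900) = 13.1°

13.1°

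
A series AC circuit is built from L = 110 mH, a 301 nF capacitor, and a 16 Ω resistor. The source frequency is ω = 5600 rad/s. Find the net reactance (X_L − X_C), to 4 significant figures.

22.74 Ω

X_L = ωL = 616.0 Ω
X_C = 1/(ωC) = 593.3 Ω
X = 616.0 − 593.3 = 22.74 Ω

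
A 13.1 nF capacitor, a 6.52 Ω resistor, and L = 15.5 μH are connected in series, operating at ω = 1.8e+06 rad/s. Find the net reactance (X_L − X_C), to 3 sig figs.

X_L = ωL = 27.9 Ω
X_C = 1/(ωC) = 42.4 Ω
X = 27.9 − 42.4 = -14.5 Ω

-14.5 Ω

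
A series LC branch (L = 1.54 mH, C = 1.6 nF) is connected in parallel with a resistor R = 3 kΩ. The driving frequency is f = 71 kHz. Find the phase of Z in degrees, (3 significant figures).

-76.6°

ω = 2πf = 446100 rad/s
X_L = ωL = 687 Ω
X_C = 1/(ωC) = 1400 Ω
Branch 1: Z₁ = R = 3000 Ω
Branch 2 (series LC): Z₂ = j(X_L − X_C) = −j714 Ω
Parallel: Z = Z₁Z₂/(Z₁+Z₂), |Z| = 695 Ω, ∠Z = -76.6°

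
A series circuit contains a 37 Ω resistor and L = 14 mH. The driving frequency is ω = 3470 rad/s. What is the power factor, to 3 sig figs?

0.606

X_L = ωL = 48.6 Ω
Z = 37.0 + j48.6 Ω
|Z| = √(37.0² + 48.6²) = 61.1 Ω
∠Z = arctan(48.6/37.0) = 52.7°
cos φ = cos(52.7°) = 0.606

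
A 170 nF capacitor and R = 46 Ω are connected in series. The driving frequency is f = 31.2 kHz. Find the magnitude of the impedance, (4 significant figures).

54.92 Ω

ω = 2πf = 196000 rad/s
X_C = 1/(ωC) = 30.01 Ω
Z = 46.00 − j30.01 Ω
|Z| = √(46.00² + 30.01²) = 54.92 Ω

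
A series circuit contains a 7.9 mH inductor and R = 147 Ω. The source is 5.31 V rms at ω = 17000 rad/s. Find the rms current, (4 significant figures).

26.67 mA

X_L = ωL = 134.3 Ω
Z = 147.0 + j134.3 Ω
|Z| = √(147.0² + 134.3²) = 199.1 Ω
I = V/|Z| = 5.31/199.1 = 26.67 mA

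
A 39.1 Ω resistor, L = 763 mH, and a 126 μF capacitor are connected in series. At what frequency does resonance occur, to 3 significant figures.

16.2 Hz

ω₀ = 1/√(LC) = 1/√(0.763 × 0.000126) = 102.0 rad/s
f₀ = ω₀/(2π) = 16.2 Hz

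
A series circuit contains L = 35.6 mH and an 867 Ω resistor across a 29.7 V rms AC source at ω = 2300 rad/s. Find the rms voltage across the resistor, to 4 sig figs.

29.57 V

X_L = ωL = 81.88 Ω
Z = 867.0 + j81.88 Ω
|Z| = √(867.0² + 81.88²) = 870.9 Ω
I = V/|Z| = 34.10 mA
V_R = I·|Z_R| = 0.03410 × 867.0 = 29.57 V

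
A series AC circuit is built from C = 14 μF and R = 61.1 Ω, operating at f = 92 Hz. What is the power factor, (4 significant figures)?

ω = 2πf = 578.1 rad/s
X_C = 1/(ωC) = 123.6 Ω
Z = 61.10 − j123.6 Ω
|Z| = √(61.10² + 123.6²) = 137.8 Ω
∠Z = arctan(-123.6/61.10) = -63.69°
cos φ = cos(-63.69°) = 0.4432

0.4432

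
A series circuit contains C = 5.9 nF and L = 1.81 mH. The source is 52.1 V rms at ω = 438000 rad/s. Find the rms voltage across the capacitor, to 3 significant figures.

49.7 V

X_L = ωL = 793 Ω
X_C = 1/(ωC) = 387 Ω
Net reactance X = X_L − X_C = 406 Ω
Z = j406 Ω
|Z| = √(0² + 406²) = 406 Ω
I = V/|Z| = 128 mA
V_C = I·|Z_C| = 0.128 × 387 = 49.7 V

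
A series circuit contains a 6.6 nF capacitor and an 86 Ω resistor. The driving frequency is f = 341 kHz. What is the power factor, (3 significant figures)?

ω = 2πf = 2.143e+06 rad/s
X_C = 1/(ωC) = 70.7 Ω
Z = 86.0 − j70.7 Ω
|Z| = √(86.0² + 70.7²) = 111 Ω
∠Z = arctan(-70.7/86.0) = -39.4°
cos φ = cos(-39.4°) = 0.772

0.772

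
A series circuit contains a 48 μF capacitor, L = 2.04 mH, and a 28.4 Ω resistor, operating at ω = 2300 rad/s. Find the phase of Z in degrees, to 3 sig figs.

-8.74°

X_L = ωL = 4.69 Ω
X_C = 1/(ωC) = 9.06 Ω
Net reactance X = X_L − X_C = -4.37 Ω
Z = 28.4 − j4.37 Ω
|Z| = √(28.4² + 4.37²) = 28.7 Ω
∠Z = arctan(-4.37/28.4) = -8.74°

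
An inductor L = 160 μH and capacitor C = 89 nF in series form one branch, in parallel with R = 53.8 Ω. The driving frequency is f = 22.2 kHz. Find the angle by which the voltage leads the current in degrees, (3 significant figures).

-42.7°

ω = 2πf = 139500 rad/s
X_L = ωL = 22.3 Ω
X_C = 1/(ωC) = 80.6 Ω
Branch 1: Z₁ = R = 53.8 Ω
Branch 2 (series LC): Z₂ = j(X_L − X_C) = −j58.2 Ω
Parallel: Z = Z₁Z₂/(Z₁+Z₂), |Z| = 39.5 Ω, ∠Z = -42.7°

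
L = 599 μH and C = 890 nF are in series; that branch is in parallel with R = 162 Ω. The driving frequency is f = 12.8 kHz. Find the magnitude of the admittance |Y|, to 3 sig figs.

29.9 mS

ω = 2πf = 80420 rad/s
X_L = ωL = 48.2 Ω
X_C = 1/(ωC) = 14.0 Ω
Branch 1: Z₁ = R = 162 Ω
Branch 2 (series LC): Z₂ = j(X_L − X_C) = j34.2 Ω
Parallel: Z = Z₁Z₂/(Z₁+Z₂), |Z| = 33.5 Ω, ∠Z = 78.1°
|Y| = 1/|Z| = 29.9 mS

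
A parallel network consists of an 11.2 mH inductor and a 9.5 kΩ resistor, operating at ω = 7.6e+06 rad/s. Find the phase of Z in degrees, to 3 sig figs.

6.37°

X_L = ωL = 85100 Ω
Parallel: admittances add. Y = 1/R + 1/(jωL)
Y = (0.000105 − j1.17e-05) S
|Y| = 0.000106 S → |Z| = 1/|Y| = 9440 Ω, ∠Z = −∠Y = 6.37°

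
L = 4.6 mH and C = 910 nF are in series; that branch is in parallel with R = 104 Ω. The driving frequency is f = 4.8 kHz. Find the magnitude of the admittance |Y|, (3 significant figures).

13.7 mS

ω = 2πf = 30160 rad/s
X_L = ωL = 139 Ω
X_C = 1/(ωC) = 36.4 Ω
Branch 1: Z₁ = R = 104 Ω
Branch 2 (series LC): Z₂ = j(X_L − X_C) = j102 Ω
Parallel: Z = Z₁Z₂/(Z₁+Z₂), |Z| = 72.9 Ω, ∠Z = 45.5°
|Y| = 1/|Z| = 13.7 mS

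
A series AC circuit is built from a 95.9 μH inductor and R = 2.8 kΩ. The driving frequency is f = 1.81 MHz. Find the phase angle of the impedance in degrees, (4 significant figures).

ω = 2πf = 1.137e+07 rad/s
X_L = ωL = 1091 Ω
Z = 2800 + j1091 Ω
|Z| = √(2800² + 1091²) = 3005 Ω
∠Z = arctan(1091/2800) = 21.28°

21.28°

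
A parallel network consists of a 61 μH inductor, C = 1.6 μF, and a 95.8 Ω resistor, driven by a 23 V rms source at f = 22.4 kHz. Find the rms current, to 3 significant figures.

ω = 2πf = 140700 rad/s
X_L = ωL = 8.59 Ω
X_C = 1/(ωC) = 4.44 Ω
Parallel: admittances add. Y = 1/R + 1/(jωL) + jωC
Y = (0.0104 + j0.109) S
|Y| = 0.109 S → |Z| = 1/|Y| = 9.16 Ω, ∠Z = −∠Y = -84.5°
I = V/|Z| = 23/9.16 = 2.51 A

2.51 A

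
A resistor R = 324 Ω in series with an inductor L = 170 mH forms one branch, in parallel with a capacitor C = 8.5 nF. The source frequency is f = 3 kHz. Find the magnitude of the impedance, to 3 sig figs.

ω = 2πf = 18850 rad/s
X_L = ωL = 3200 Ω
X_C = 1/(ωC) = 6240 Ω
Branch 1 (R+jX_L): Z₁ = 324 + j3200 Ω, |Z₁| = 3220 Ω
Branch 2 (−jX_C): Z₂ = −j6240 Ω
Parallel: Z = Z₁Z₂/(Z₁+Z₂), |Z| = 6580 Ω, ∠Z = 78.1°

6580 Ω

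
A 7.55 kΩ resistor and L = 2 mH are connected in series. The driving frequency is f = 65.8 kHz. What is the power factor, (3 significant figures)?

0.994

ω = 2πf = 413400 rad/s
X_L = ωL = 827 Ω
Z = 7550 + j827 Ω
|Z| = √(7550² + 827²) = 7600 Ω
∠Z = arctan(827/7550) = 6.25°
cos φ = cos(6.25°) = 0.994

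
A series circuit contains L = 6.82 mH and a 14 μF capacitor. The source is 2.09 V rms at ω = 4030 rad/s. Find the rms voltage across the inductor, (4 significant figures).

5.885 V

X_L = ωL = 27.48 Ω
X_C = 1/(ωC) = 17.72 Ω
Net reactance X = X_L − X_C = 9.760 Ω
Z = j9.760 Ω
|Z| = √(0² + 9.760²) = 9.760 Ω
I = V/|Z| = 214.1 mA
V_L = I·|Z_L| = 0.2141 × 27.48 = 5.885 V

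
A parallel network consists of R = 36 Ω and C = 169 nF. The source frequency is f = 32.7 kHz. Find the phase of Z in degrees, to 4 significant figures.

-51.34°

ω = 2πf = 205500 rad/s
X_C = 1/(ωC) = 28.80 Ω
Parallel: admittances add. Y = 1/R + jωC
Y = (0.02778 + j0.03472) S
|Y| = 0.04447 S → |Z| = 1/|Y| = 22.49 Ω, ∠Z = −∠Y = -51.34°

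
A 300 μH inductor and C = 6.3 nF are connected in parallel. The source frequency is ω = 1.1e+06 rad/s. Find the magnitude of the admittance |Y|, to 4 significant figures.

3.900 mS

X_L = ωL = 330.0 Ω
X_C = 1/(ωC) = 144.3 Ω
Parallel: admittances add. Y = 1/(jωL) + jωC
Y = (0 + j0.003900) S
|Y| = 0.003900 S → |Z| = 1/|Y| = 256.4 Ω, ∠Z = −∠Y = -90.00°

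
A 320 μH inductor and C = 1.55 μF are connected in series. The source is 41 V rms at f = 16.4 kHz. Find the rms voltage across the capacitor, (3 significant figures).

ω = 2πf = 103000 rad/s
X_L = ωL = 33.0 Ω
X_C = 1/(ωC) = 6.26 Ω
Net reactance X = X_L − X_C = 26.7 Ω
Z = j26.7 Ω
|Z| = √(0² + 26.7²) = 26.7 Ω
I = V/|Z| = 1.53 A
V_C = I·|Z_C| = 1.53 × 6.26 = 9.61 V

9.61 V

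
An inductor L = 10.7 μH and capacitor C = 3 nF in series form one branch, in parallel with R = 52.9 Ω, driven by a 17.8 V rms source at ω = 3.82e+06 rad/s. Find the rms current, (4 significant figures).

X_L = ωL = 40.87 Ω
X_C = 1/(ωC) = 87.26 Ω
Branch 1: Z₁ = R = 52.90 Ω
Branch 2 (series LC): Z₂ = j(X_L − X_C) = −j46.39 Ω
Parallel: Z = Z₁Z₂/(Z₁+Z₂), |Z| = 34.88 Ω, ∠Z = -48.75°
I = V/|Z| = 17.8/34.88 = 510.4 mA

510.4 mA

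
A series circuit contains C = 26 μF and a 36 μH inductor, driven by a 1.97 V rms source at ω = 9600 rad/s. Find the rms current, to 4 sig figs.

538.1 mA

X_L = ωL = 0.3456 Ω
X_C = 1/(ωC) = 4.006 Ω
Net reactance X = X_L − X_C = -3.661 Ω
Z = − j3.661 Ω
|Z| = √(0² + 3.661²) = 3.661 Ω
I = V/|Z| = 1.97/3.661 = 538.1 mA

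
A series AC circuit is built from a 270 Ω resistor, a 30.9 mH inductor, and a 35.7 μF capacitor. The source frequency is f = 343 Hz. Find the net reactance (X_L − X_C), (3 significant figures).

ω = 2πf = 2155 rad/s
X_L = ωL = 66.6 Ω
X_C = 1/(ωC) = 13.0 Ω
X = 66.6 − 13.0 = 53.6 Ω

53.6 Ω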